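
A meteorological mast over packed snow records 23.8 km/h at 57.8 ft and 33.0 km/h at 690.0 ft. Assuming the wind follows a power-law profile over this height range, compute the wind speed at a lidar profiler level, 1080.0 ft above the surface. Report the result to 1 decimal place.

First find α: α = ln(V₂/V₁)/ln(z₂/z₁) = ln(33.0/23.8)/ln(690.0/57.8) = 0.32682/2.47970 = 0.1318
Extrapolate from 690.0 ft to 1080.0 ft: V₃ = 33.0 × (1080.0/690.0)^0.1318 = 33.0 × 1.0608 = 35.0073 km/h

35.0 km/h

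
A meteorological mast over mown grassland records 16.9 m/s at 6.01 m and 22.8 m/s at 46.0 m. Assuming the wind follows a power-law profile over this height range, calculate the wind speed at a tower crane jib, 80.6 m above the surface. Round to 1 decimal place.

24.8 m/s

First find α: α = ln(V₂/V₁)/ln(z₂/z₁) = ln(22.8/16.9)/ln(46.0/6.01) = 0.29945/2.03522 = 0.1471
Extrapolate from 46.0 m to 80.6 m: V₃ = 22.8 × (80.6/46.0)^0.1471 = 22.8 × 1.0860 = 24.7613 m/s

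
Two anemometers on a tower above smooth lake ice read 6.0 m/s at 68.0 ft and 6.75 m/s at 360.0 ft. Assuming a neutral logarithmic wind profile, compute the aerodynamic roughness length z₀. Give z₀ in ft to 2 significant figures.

Log law: V(z) ∝ ln(z/z₀). With r = V₁/V₂ = 6.0/6.75 = 0.88889,
r · ln(z₂/z₀) = ln(z₁/z₀) ⇒ ln z₀ = (ln z₁ − r·ln z₂)/(1 − r)
ln z₀ = (4.21951 − 0.88889×5.88610) / 0.11111 = -9.1133
z₀ = exp(-9.1133) = 0.0001102 ft

z₀ ≈ 0.00011 ft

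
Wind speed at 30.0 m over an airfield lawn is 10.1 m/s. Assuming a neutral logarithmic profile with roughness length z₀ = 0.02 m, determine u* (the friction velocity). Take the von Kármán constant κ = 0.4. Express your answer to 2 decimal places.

u* ≈ 0.55 m/s

Log law: V(z) = (u*/κ) · ln(z/z₀) ⇒ u* = κ · V / ln(z/z₀)
u* = 0.4 × 10.1 / ln(30.0/0.02) = 0.4 × 10.1 / 7.3132
   = 4.0400 / 7.3132 = 0.5524 m/s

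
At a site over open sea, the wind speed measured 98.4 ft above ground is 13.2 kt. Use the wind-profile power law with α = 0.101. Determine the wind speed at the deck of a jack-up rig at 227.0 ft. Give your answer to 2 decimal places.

14.36 kt

Power-law profile: V₂ = V₁ · (z₂/z₁)^α
V₂ = 13.2 × (227.0/98.4)^0.101 = 13.2 × (2.3069)^0.101
    = 13.2 × 1.0881 = 14.3628 kt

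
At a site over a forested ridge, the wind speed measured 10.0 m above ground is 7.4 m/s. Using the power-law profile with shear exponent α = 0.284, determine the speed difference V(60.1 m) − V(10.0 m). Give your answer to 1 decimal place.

Power law: V₂ = V₁ · (z₂/z₁)^α = 7.4 × (6.0100)^0.284 = 12.3149 m/s
ΔV = 12.3149 − 7.4 = 4.9149 m/s

4.9 m/s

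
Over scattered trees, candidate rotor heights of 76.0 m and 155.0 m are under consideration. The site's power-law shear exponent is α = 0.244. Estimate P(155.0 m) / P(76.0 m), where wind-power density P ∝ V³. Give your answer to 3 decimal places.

1.685

Speed ratio: V_B/V_A = (z_B/z_A)^α = (155.0/76.0)^0.244 = (2.0395)^0.244 = 1.18993
Power-density ratio: P_B/P_A = (V_B/V_A)³ = (1.18993)³ = 1.68487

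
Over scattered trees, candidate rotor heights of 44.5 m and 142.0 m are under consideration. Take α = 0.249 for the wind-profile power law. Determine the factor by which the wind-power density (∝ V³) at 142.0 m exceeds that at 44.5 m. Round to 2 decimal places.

2.38

Speed ratio: V_B/V_A = (z_B/z_A)^α = (142.0/44.5)^0.249 = (3.1910)^0.249 = 1.33499
Power-density ratio: P_B/P_A = (V_B/V_A)³ = (1.33499)³ = 2.37922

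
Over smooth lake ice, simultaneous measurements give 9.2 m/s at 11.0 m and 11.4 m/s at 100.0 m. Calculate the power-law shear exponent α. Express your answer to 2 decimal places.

α ≈ 0.10

Power law: V₂/V₁ = (z₂/z₁)^α ⇒ α = ln(V₂/V₁) / ln(z₂/z₁)
α = ln(11.4/9.2) / ln(100.0/11.0) = ln(1.2391) / ln(9.0909)
  = 0.21441 / 2.20727 = 0.09714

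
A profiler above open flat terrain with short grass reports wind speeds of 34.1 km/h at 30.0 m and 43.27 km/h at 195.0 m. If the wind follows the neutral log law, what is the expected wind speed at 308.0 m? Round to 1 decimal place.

45.5 km/h

Log law: V ∝ ln(z/z₀). From the pair, with r = V₁/V₂ = 0.78807,
ln z₀ = (ln z₁ − r·ln z₂)/(1 − r) = (3.4012 − 0.78807×5.2730)/0.21193 = -3.5594 → z₀ = 0.02846 m
V₃ = V₁ · ln(z₃/z₀)/ln(z₁/z₀) = 34.1 × 9.2895/6.9606 = 45.5093 km/h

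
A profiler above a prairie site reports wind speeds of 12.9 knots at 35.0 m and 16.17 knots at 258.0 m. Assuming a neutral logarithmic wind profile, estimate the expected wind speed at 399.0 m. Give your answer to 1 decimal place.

16.9 knots

Log law: V ∝ ln(z/z₀). From the pair, with r = V₁/V₂ = 0.79777,
ln z₀ = (ln z₁ − r·ln z₂)/(1 − r) = (3.5553 − 0.79777×5.5530)/0.20223 = -4.3251 → z₀ = 0.01323 m
V₃ = V₁ · ln(z₃/z₀)/ln(z₁/z₀) = 12.9 × 10.3141/7.8805 = 16.8837 knots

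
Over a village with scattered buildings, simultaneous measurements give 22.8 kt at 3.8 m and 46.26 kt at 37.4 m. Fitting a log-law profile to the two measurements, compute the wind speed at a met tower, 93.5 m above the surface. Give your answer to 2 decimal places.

Log law: V ∝ ln(z/z₀). From the pair, with r = V₁/V₂ = 0.49287,
ln z₀ = (ln z₁ − r·ln z₂)/(1 − r) = (1.3350 − 0.49287×3.6217)/0.50713 = -0.8873 → z₀ = 0.4118 m
V₃ = V₁ · ln(z₃/z₀)/ln(z₁/z₀) = 22.8 × 5.4253/2.2223 = 55.6606 kt

55.66 kt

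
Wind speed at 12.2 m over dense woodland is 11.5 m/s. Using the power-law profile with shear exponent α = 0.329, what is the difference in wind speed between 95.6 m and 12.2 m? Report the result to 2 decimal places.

Power law: V₂ = V₁ · (z₂/z₁)^α = 11.5 × (7.8361)^0.329 = 22.6389 m/s
ΔV = 22.6389 − 11.5 = 11.1389 m/s

11.14 m/s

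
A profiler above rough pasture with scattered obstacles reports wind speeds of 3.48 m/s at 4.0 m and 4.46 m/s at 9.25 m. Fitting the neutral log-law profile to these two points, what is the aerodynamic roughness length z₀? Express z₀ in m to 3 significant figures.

z₀ ≈ 0.204 m

Log law: V(z) ∝ ln(z/z₀). With r = V₁/V₂ = 3.48/4.46 = 0.78027,
r · ln(z₂/z₀) = ln(z₁/z₀) ⇒ ln z₀ = (ln z₁ − r·ln z₂)/(1 − r)
ln z₀ = (1.38629 − 0.78027×2.22462) / 0.21973 = -1.5906
z₀ = exp(-1.5906) = 0.2038 m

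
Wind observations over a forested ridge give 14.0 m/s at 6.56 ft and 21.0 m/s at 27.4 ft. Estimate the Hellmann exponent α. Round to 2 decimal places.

α ≈ 0.28

Power law: V₂/V₁ = (z₂/z₁)^α ⇒ α = ln(V₂/V₁) / ln(z₂/z₁)
α = ln(21.0/14.0) / ln(27.4/6.56) = ln(1.5000) / ln(4.1768)
  = 0.40547 / 1.42955 = 0.28363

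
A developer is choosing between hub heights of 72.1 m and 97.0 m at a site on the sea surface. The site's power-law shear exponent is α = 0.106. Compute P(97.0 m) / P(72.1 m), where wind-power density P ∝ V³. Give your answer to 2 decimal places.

Speed ratio: V_B/V_A = (z_B/z_A)^α = (97.0/72.1)^0.106 = (1.3454)^0.106 = 1.03195
Power-density ratio: P_B/P_A = (V_B/V_A)³ = (1.03195)³ = 1.09893

1.10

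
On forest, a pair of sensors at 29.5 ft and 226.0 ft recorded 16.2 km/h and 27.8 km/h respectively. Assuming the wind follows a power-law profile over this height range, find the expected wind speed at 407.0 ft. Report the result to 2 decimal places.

32.49 km/h

First find α: α = ln(V₂/V₁)/ln(z₂/z₁) = ln(27.8/16.2)/ln(226.0/29.5) = 0.54002/2.03614 = 0.2652
Extrapolate from 226.0 ft to 407.0 ft: V₃ = 27.8 × (407.0/226.0)^0.2652 = 27.8 × 1.1689 = 32.4941 km/h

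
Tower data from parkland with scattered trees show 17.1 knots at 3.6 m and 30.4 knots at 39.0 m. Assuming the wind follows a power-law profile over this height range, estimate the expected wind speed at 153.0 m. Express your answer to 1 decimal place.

First find α: α = ln(V₂/V₁)/ln(z₂/z₁) = ln(30.4/17.1)/ln(39.0/3.6) = 0.57536/2.38263 = 0.2415
Extrapolate from 39.0 m to 153.0 m: V₃ = 30.4 × (153.0/39.0)^0.2415 = 30.4 × 1.3911 = 42.2887 knots

42.3 knots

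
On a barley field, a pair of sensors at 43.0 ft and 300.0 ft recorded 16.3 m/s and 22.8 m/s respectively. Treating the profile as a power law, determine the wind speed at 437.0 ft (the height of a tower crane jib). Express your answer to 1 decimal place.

24.3 m/s

First find α: α = ln(V₂/V₁)/ln(z₂/z₁) = ln(22.8/16.3)/ln(300.0/43.0) = 0.33560/1.94258 = 0.1728
Extrapolate from 300.0 ft to 437.0 ft: V₃ = 22.8 × (437.0/300.0)^0.1728 = 22.8 × 1.0671 = 24.3308 m/s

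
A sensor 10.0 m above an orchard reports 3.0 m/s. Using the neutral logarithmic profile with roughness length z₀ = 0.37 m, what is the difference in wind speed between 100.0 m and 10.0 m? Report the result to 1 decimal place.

Log law: V₂ = V₁ · ln(z₂/z₀)/ln(z₁/z₀) = 3.0 × 5.5994/3.2968 = 5.0953 m/s
ΔV = 5.0953 − 3.0 = 2.0953 m/s

2.1 m/s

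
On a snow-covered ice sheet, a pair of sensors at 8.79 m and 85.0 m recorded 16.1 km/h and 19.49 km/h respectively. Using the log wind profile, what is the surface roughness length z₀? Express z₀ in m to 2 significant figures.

z₀ ≈ 0.00018 m

Log law: V(z) ∝ ln(z/z₀). With r = V₁/V₂ = 16.1/19.49 = 0.82606,
r · ln(z₂/z₀) = ln(z₁/z₀) ⇒ ln z₀ = (ln z₁ − r·ln z₂)/(1 − r)
ln z₀ = (2.17361 − 0.82606×4.44265) / 0.17394 = -8.6026
z₀ = exp(-8.6026) = 0.0001836 m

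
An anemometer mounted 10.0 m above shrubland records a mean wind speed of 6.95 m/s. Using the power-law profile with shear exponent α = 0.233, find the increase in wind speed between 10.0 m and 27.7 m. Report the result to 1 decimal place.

Power law: V₂ = V₁ · (z₂/z₁)^α = 6.95 × (2.7700)^0.233 = 8.8122 m/s
ΔV = 8.8122 − 6.95 = 1.8622 m/s

1.9 m/s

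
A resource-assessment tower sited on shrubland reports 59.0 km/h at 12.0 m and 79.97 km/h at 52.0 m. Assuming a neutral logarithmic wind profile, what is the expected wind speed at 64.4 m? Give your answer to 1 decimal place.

83.0 km/h

Log law: V ∝ ln(z/z₀). From the pair, with r = V₁/V₂ = 0.73778,
ln z₀ = (ln z₁ − r·ln z₂)/(1 − r) = (2.4849 − 0.73778×3.9512)/0.26222 = -1.6407 → z₀ = 0.1938 m
V₃ = V₁ · ln(z₃/z₀)/ln(z₁/z₀) = 59.0 × 5.8058/4.1256 = 83.0285 km/h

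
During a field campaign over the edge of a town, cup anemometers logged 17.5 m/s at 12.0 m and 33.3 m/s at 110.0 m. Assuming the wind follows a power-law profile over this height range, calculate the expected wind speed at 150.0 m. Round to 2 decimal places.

36.44 m/s

First find α: α = ln(V₂/V₁)/ln(z₂/z₁) = ln(33.3/17.5)/ln(110.0/12.0) = 0.64336/2.21557 = 0.2904
Extrapolate from 110.0 m to 150.0 m: V₃ = 33.3 × (150.0/110.0)^0.2904 = 33.3 × 1.0942 = 36.4383 m/s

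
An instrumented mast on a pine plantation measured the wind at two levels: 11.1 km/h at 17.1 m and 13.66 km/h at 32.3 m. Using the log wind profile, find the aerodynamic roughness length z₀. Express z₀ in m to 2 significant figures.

Log law: V(z) ∝ ln(z/z₀). With r = V₁/V₂ = 11.1/13.66 = 0.81259,
r · ln(z₂/z₀) = ln(z₁/z₀) ⇒ ln z₀ = (ln z₁ − r·ln z₂)/(1 − r)
ln z₀ = (2.83908 − 0.81259×3.47507) / 0.18741 = 0.0815
z₀ = exp(0.0815) = 1.085 m

z₀ ≈ 1.1 m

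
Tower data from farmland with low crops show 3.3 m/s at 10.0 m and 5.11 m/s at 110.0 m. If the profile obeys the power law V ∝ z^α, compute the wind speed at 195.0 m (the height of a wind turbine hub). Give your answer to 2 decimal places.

5.67 m/s

First find α: α = ln(V₂/V₁)/ln(z₂/z₁) = ln(5.11/3.3)/ln(110.0/10.0) = 0.43728/2.39790 = 0.1824
Extrapolate from 110.0 m to 195.0 m: V₃ = 5.11 × (195.0/110.0)^0.1824 = 5.11 × 1.1100 = 5.6723 m/s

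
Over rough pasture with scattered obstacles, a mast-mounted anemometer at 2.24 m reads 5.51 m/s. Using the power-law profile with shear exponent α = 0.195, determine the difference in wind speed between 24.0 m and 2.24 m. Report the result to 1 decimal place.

3.2 m/s

Power law: V₂ = V₁ · (z₂/z₁)^α = 5.51 × (10.7143)^0.195 = 8.7497 m/s
ΔV = 8.7497 − 5.51 = 3.2397 m/s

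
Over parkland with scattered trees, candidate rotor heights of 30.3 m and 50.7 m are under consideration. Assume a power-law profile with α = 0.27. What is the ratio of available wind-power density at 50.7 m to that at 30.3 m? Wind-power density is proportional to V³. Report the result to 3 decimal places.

1.517

Speed ratio: V_B/V_A = (z_B/z_A)^α = (50.7/30.3)^0.27 = (1.6733)^0.27 = 1.14911
Power-density ratio: P_B/P_A = (V_B/V_A)³ = (1.14911)³ = 1.51736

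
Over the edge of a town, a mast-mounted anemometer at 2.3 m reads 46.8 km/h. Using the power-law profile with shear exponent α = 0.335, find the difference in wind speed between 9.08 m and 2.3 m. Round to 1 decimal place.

Power law: V₂ = V₁ · (z₂/z₁)^α = 46.8 × (3.9478)^0.335 = 74.1354 km/h
ΔV = 74.1354 − 46.8 = 27.3354 km/h

27.3 km/h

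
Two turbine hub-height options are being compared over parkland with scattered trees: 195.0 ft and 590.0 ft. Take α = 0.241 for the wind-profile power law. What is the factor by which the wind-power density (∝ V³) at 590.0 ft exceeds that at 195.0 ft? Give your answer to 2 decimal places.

2.23

Speed ratio: V_B/V_A = (z_B/z_A)^α = (590.0/195.0)^0.241 = (3.0256)^0.241 = 1.30580
Power-density ratio: P_B/P_A = (V_B/V_A)³ = (1.30580)³ = 2.22654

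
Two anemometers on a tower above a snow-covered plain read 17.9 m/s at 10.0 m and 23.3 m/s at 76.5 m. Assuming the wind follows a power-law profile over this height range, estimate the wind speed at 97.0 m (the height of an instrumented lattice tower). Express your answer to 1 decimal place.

24.0 m/s

First find α: α = ln(V₂/V₁)/ln(z₂/z₁) = ln(23.3/17.9)/ln(76.5/10.0) = 0.26365/2.03471 = 0.1296
Extrapolate from 76.5 m to 97.0 m: V₃ = 23.3 × (97.0/76.5)^0.1296 = 23.3 × 1.0312 = 24.0280 m/s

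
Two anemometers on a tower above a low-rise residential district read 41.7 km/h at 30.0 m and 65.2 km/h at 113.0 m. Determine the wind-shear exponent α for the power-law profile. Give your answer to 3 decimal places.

Power law: V₂/V₁ = (z₂/z₁)^α ⇒ α = ln(V₂/V₁) / ln(z₂/z₁)
α = ln(65.2/41.7) / ln(113.0/30.0) = ln(1.5635) / ln(3.7667)
  = 0.44696 / 1.32619 = 0.33702

α ≈ 0.337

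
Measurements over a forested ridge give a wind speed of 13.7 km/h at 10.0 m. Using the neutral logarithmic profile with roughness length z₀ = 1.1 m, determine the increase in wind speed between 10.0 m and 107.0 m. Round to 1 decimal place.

14.7 km/h

Log law: V₂ = V₁ · ln(z₂/z₀)/ln(z₁/z₀) = 13.7 × 4.5775/2.2073 = 28.4115 km/h
ΔV = 28.4115 − 13.7 = 14.7115 km/h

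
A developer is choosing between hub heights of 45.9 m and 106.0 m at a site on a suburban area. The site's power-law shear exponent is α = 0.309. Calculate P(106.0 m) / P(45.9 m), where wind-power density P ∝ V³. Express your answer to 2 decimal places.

2.17

Speed ratio: V_B/V_A = (z_B/z_A)^α = (106.0/45.9)^0.309 = (2.3094)^0.309 = 1.29515
Power-density ratio: P_B/P_A = (V_B/V_A)³ = (1.29515)³ = 2.17249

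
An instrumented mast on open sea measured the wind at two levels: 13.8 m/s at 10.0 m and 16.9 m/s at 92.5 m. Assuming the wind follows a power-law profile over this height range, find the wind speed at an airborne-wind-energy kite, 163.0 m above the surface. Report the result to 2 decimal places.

First find α: α = ln(V₂/V₁)/ln(z₂/z₁) = ln(16.9/13.8)/ln(92.5/10.0) = 0.20265/2.22462 = 0.0911
Extrapolate from 92.5 m to 163.0 m: V₃ = 16.9 × (163.0/92.5)^0.0911 = 16.9 × 1.0530 = 17.7951 m/s

17.80 m/s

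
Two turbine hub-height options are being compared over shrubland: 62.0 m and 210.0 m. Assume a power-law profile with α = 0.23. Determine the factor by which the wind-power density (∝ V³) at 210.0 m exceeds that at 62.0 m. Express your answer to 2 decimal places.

2.32

Speed ratio: V_B/V_A = (z_B/z_A)^α = (210.0/62.0)^0.23 = (3.3871)^0.23 = 1.32392
Power-density ratio: P_B/P_A = (V_B/V_A)³ = (1.32392)³ = 2.32050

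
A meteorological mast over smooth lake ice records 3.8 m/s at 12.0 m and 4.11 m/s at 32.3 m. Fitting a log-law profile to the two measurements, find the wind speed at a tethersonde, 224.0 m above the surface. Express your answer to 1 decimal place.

Log law: V ∝ ln(z/z₀). From the pair, with r = V₁/V₂ = 0.92457,
ln z₀ = (ln z₁ − r·ln z₂)/(1 − r) = (2.4849 − 0.92457×3.4751)/0.07543 = -9.6525 → z₀ = 0.00006426 m
V₃ = V₁ · ln(z₃/z₀)/ln(z₁/z₀) = 3.8 × 15.0642/12.1375 = 4.7163 m/s

4.7 m/s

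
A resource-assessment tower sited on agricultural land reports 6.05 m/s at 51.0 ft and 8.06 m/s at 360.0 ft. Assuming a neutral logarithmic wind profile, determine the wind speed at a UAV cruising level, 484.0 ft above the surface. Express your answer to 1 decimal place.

8.4 m/s

Log law: V ∝ ln(z/z₀). From the pair, with r = V₁/V₂ = 0.75062,
ln z₀ = (ln z₁ − r·ln z₂)/(1 − r) = (3.9318 − 0.75062×5.8861)/0.24938 = -1.9505 → z₀ = 0.1422 ft
V₃ = V₁ · ln(z₃/z₀)/ln(z₁/z₀) = 6.05 × 8.1325/5.8823 = 8.3644 m/s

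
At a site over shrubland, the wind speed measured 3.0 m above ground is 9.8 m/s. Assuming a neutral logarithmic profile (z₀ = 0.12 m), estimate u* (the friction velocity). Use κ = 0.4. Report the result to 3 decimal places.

Log law: V(z) = (u*/κ) · ln(z/z₀) ⇒ u* = κ · V / ln(z/z₀)
u* = 0.4 × 9.8 / ln(3.0/0.12) = 0.4 × 9.8 / 3.2189
   = 3.9200 / 3.2189 = 1.2178 m/s

u* ≈ 1.218 m/s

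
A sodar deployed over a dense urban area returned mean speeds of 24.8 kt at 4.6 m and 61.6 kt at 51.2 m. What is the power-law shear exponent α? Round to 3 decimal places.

α ≈ 0.378

Power law: V₂/V₁ = (z₂/z₁)^α ⇒ α = ln(V₂/V₁) / ln(z₂/z₁)
α = ln(61.6/24.8) / ln(51.2/4.6) = ln(2.4839) / ln(11.1304)
  = 0.90982 / 2.40968 = 0.37757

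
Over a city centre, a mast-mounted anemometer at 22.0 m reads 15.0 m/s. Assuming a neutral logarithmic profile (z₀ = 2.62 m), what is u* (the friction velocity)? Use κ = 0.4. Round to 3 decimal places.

u* ≈ 2.820 m/s

Log law: V(z) = (u*/κ) · ln(z/z₀) ⇒ u* = κ · V / ln(z/z₀)
u* = 0.4 × 15.0 / ln(22.0/2.62) = 0.4 × 15.0 / 2.1279
   = 6.0000 / 2.1279 = 2.8197 m/s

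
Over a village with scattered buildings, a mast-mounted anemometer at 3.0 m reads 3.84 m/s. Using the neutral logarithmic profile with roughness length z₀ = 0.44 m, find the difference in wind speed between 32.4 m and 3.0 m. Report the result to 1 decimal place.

Log law: V₂ = V₁ · ln(z₂/z₀)/ln(z₁/z₀) = 3.84 × 4.2991/1.9196 = 8.6001 m/s
ΔV = 8.6001 − 3.84 = 4.7601 m/s

4.8 m/s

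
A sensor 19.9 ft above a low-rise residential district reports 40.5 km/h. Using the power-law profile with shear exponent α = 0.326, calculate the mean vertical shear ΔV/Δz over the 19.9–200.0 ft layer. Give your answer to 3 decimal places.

0.252 km/h/ft

Power law: V₂ = V₁ · (z₂/z₁)^α = 40.5 × (10.0503)^0.326 = 85.9339 km/h
ΔV/Δz = (85.9339 − 40.5)/(200.0 − 19.9) = 45.4339/180.1000 = 0.25227 km/h/ft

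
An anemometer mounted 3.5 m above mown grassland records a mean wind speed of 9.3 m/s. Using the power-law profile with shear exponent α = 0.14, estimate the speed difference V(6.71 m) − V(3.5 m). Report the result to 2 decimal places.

Power law: V₂ = V₁ · (z₂/z₁)^α = 9.3 × (1.9171)^0.14 = 10.1872 m/s
ΔV = 10.1872 − 9.3 = 0.8872 m/s

0.89 m/s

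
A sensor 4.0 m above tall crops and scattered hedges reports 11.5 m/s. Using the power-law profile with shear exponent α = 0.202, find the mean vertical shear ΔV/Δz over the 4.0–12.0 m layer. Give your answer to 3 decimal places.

0.357 m/s/m

Power law: V₂ = V₁ · (z₂/z₁)^α = 11.5 × (3.0000)^0.202 = 14.3574 m/s
ΔV/Δz = (14.3574 − 11.5)/(12.0 − 4.0) = 2.8574/8.0000 = 0.35718 m/s/m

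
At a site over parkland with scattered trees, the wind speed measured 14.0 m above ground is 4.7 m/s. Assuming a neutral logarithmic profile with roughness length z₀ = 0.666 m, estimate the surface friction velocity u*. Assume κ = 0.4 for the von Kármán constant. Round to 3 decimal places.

u* ≈ 0.617 m/s

Log law: V(z) = (u*/κ) · ln(z/z₀) ⇒ u* = κ · V / ln(z/z₀)
u* = 0.4 × 4.7 / ln(14.0/0.666) = 0.4 × 4.7 / 3.0455
   = 1.8800 / 3.0455 = 0.6173 m/s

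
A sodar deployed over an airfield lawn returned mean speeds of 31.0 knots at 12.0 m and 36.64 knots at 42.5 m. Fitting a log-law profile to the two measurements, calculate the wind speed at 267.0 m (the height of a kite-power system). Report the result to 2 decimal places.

44.84 knots

Log law: V ∝ ln(z/z₀). From the pair, with r = V₁/V₂ = 0.84607,
ln z₀ = (ln z₁ − r·ln z₂)/(1 − r) = (2.4849 − 0.84607×3.7495)/0.15393 = -4.4659 → z₀ = 0.01149 m
V₃ = V₁ · ln(z₃/z₀)/ln(z₁/z₀) = 31.0 × 10.0531/6.9508 = 44.8362 knots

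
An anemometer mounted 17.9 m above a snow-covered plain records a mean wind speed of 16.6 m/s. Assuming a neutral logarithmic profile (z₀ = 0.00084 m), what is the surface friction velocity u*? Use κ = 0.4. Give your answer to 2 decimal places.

Log law: V(z) = (u*/κ) · ln(z/z₀) ⇒ u* = κ · V / ln(z/z₀)
u* = 0.4 × 16.6 / ln(17.9/0.00084) = 0.4 × 16.6 / 9.9669
   = 6.6400 / 9.9669 = 0.6662 m/s

u* ≈ 0.67 m/s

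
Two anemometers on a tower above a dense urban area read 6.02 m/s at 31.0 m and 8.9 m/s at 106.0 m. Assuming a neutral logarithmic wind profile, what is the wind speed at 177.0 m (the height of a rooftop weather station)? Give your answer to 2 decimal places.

Log law: V ∝ ln(z/z₀). From the pair, with r = V₁/V₂ = 0.67640,
ln z₀ = (ln z₁ − r·ln z₂)/(1 − r) = (3.4340 − 0.67640×4.6634)/0.32360 = 0.8641 → z₀ = 2.373 m
V₃ = V₁ · ln(z₃/z₀)/ln(z₁/z₀) = 6.02 × 4.3121/2.5699 = 10.1010 m/s

10.10 m/s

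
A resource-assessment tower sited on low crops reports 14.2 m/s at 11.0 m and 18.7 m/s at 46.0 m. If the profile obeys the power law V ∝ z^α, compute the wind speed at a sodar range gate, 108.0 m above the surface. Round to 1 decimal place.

22.0 m/s

First find α: α = ln(V₂/V₁)/ln(z₂/z₁) = ln(18.7/14.2)/ln(46.0/11.0) = 0.27528/1.43075 = 0.1924
Extrapolate from 46.0 m to 108.0 m: V₃ = 18.7 × (108.0/46.0)^0.1924 = 18.7 × 1.1785 = 22.0373 m/s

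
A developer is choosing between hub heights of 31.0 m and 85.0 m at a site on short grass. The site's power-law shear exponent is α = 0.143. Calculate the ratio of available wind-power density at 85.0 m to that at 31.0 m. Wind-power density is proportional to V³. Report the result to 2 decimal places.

Speed ratio: V_B/V_A = (z_B/z_A)^α = (85.0/31.0)^0.143 = (2.7419)^0.143 = 1.15516
Power-density ratio: P_B/P_A = (V_B/V_A)³ = (1.15516)³ = 1.54144

1.54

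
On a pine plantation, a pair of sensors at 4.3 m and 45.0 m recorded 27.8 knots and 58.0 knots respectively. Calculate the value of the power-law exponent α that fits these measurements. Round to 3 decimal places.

Power law: V₂/V₁ = (z₂/z₁)^α ⇒ α = ln(V₂/V₁) / ln(z₂/z₁)
α = ln(58.0/27.8) / ln(45.0/4.3) = ln(2.0863) / ln(10.4651)
  = 0.73541 / 2.34805 = 0.31320

α ≈ 0.313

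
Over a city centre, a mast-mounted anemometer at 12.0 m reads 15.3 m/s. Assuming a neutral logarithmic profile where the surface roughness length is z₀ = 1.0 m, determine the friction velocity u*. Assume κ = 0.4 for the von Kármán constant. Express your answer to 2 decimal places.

u* ≈ 2.46 m/s

Log law: V(z) = (u*/κ) · ln(z/z₀) ⇒ u* = κ · V / ln(z/z₀)
u* = 0.4 × 15.3 / ln(12.0/1.0) = 0.4 × 15.3 / 2.4849
   = 6.1200 / 2.4849 = 2.4629 m/s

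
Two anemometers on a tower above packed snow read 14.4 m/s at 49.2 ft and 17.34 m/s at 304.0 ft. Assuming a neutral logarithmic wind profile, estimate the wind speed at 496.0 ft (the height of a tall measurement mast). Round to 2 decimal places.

18.13 m/s

Log law: V ∝ ln(z/z₀). From the pair, with r = V₁/V₂ = 0.83045,
ln z₀ = (ln z₁ − r·ln z₂)/(1 − r) = (3.8959 − 0.83045×5.7170)/0.16955 = -5.0239 → z₀ = 0.006579 ft
V₃ = V₁ · ln(z₃/z₀)/ln(z₁/z₀) = 14.4 × 11.2305/8.9198 = 18.1303 m/s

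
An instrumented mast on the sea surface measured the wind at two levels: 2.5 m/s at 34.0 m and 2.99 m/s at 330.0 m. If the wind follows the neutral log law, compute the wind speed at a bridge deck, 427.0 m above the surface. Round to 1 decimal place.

Log law: V ∝ ln(z/z₀). From the pair, with r = V₁/V₂ = 0.83612,
ln z₀ = (ln z₁ − r·ln z₂)/(1 − r) = (3.5264 − 0.83612×5.7991)/0.16388 = -8.0692 → z₀ = 0.0003130 m
V₃ = V₁ · ln(z₃/z₀)/ln(z₁/z₀) = 2.5 × 14.1260/11.5956 = 3.0456 m/s

3.0 m/s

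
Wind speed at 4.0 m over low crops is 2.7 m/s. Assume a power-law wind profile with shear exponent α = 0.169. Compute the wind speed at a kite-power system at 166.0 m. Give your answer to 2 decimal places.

Power-law profile: V₂ = V₁ · (z₂/z₁)^α
V₂ = 2.7 × (166.0/4.0)^0.169 = 2.7 × (41.5000)^0.169
    = 2.7 × 1.8769 = 5.0677 m/s

5.07 m/s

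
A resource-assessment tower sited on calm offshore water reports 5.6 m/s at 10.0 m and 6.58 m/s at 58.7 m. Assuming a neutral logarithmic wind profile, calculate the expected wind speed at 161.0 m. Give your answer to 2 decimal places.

7.14 m/s

Log law: V ∝ ln(z/z₀). From the pair, with r = V₁/V₂ = 0.85106,
ln z₀ = (ln z₁ − r·ln z₂)/(1 − r) = (2.3026 − 0.85106×4.0724)/0.14894 = -7.8109 → z₀ = 0.0004053 m
V₃ = V₁ · ln(z₃/z₀)/ln(z₁/z₀) = 5.6 × 12.8923/10.1135 = 7.1387 m/s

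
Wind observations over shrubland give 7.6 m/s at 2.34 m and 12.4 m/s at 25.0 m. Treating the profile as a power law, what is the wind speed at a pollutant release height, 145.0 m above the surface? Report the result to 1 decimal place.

First find α: α = ln(V₂/V₁)/ln(z₂/z₁) = ln(12.4/7.6)/ln(25.0/2.34) = 0.48955/2.36872 = 0.2067
Extrapolate from 25.0 m to 145.0 m: V₃ = 12.4 × (145.0/25.0)^0.2067 = 12.4 × 1.4381 = 17.8320 m/s

17.8 m/s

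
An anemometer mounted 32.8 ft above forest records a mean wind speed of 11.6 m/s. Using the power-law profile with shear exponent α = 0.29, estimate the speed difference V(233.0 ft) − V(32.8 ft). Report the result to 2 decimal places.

Power law: V₂ = V₁ · (z₂/z₁)^α = 11.6 × (7.1037)^0.29 = 20.4827 m/s
ΔV = 20.4827 − 11.6 = 8.8827 m/s

8.88 m/s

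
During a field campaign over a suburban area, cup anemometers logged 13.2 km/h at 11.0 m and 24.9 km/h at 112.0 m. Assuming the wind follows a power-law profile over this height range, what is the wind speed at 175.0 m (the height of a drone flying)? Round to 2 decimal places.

First find α: α = ln(V₂/V₁)/ln(z₂/z₁) = ln(24.9/13.2)/ln(112.0/11.0) = 0.63465/2.32060 = 0.2735
Extrapolate from 112.0 m to 175.0 m: V₃ = 24.9 × (175.0/112.0)^0.2735 = 24.9 × 1.1298 = 28.1324 km/h

28.13 km/h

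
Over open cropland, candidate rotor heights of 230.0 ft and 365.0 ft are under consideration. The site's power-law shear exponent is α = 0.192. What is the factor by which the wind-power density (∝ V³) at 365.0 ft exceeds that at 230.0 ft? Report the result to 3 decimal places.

Speed ratio: V_B/V_A = (z_B/z_A)^α = (365.0/230.0)^0.192 = (1.5870)^0.192 = 1.09272
Power-density ratio: P_B/P_A = (V_B/V_A)³ = (1.09272)³ = 1.30474

1.305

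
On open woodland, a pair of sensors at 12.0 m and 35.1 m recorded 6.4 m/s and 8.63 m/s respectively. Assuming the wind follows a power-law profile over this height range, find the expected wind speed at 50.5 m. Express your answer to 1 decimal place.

9.6 m/s

First find α: α = ln(V₂/V₁)/ln(z₂/z₁) = ln(8.63/6.4)/ln(35.1/12.0) = 0.29895/1.07329 = 0.2785
Extrapolate from 35.1 m to 50.5 m: V₃ = 8.63 × (50.5/35.1)^0.2785 = 8.63 × 1.1066 = 9.5502 m/s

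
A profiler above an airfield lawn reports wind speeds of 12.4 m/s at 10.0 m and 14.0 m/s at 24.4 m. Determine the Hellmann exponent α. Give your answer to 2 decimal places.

Power law: V₂/V₁ = (z₂/z₁)^α ⇒ α = ln(V₂/V₁) / ln(z₂/z₁)
α = ln(14.0/12.4) / ln(24.4/10.0) = ln(1.1290) / ln(2.4400)
  = 0.12136 / 0.89200 = 0.13606

α ≈ 0.14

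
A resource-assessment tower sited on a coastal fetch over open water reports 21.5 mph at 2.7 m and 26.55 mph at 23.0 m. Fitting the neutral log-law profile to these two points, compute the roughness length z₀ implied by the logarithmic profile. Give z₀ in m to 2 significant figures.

Log law: V(z) ∝ ln(z/z₀). With r = V₁/V₂ = 21.5/26.55 = 0.80979,
r · ln(z₂/z₀) = ln(z₁/z₀) ⇒ ln z₀ = (ln z₁ − r·ln z₂)/(1 − r)
ln z₀ = (0.99325 − 0.80979×3.13549) / 0.19021 = -8.1272
z₀ = exp(-8.1272) = 0.0002954 m

z₀ ≈ 0.00030 m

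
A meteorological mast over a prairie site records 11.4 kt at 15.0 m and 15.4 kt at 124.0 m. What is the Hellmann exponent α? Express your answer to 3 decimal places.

α ≈ 0.142

Power law: V₂/V₁ = (z₂/z₁)^α ⇒ α = ln(V₂/V₁) / ln(z₂/z₁)
α = ln(15.4/11.4) / ln(124.0/15.0) = ln(1.3509) / ln(8.2667)
  = 0.30075 / 2.11223 = 0.14239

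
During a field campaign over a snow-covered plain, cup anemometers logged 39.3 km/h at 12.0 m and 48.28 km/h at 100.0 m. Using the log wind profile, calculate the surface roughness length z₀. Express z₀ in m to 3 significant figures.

z₀ ≈ 0.00112 m

Log law: V(z) ∝ ln(z/z₀). With r = V₁/V₂ = 39.3/48.28 = 0.81400,
r · ln(z₂/z₀) = ln(z₁/z₀) ⇒ ln z₀ = (ln z₁ − r·ln z₂)/(1 − r)
ln z₀ = (2.48491 − 0.81400×4.60517) / 0.18600 = -6.7942
z₀ = exp(-6.7942) = 0.001120 m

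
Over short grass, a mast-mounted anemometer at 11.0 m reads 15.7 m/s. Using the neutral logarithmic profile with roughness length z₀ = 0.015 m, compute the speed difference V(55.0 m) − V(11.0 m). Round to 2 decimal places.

Log law: V₂ = V₁ · ln(z₂/z₀)/ln(z₁/z₀) = 15.7 × 8.2070/6.5976 = 19.5299 m/s
ΔV = 19.5299 − 15.7 = 3.8299 m/s

3.83 m/s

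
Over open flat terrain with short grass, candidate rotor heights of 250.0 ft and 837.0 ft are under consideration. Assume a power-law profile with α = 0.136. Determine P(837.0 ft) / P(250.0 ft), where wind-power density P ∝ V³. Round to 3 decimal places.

1.637

Speed ratio: V_B/V_A = (z_B/z_A)^α = (837.0/250.0)^0.136 = (3.3480)^0.136 = 1.17861
Power-density ratio: P_B/P_A = (V_B/V_A)³ = (1.17861)³ = 1.63724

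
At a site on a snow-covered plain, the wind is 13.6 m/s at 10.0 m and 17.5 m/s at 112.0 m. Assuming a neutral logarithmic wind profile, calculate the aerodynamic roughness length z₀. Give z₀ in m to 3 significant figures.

Log law: V(z) ∝ ln(z/z₀). With r = V₁/V₂ = 13.6/17.5 = 0.77714,
r · ln(z₂/z₀) = ln(z₁/z₀) ⇒ ln z₀ = (ln z₁ − r·ln z₂)/(1 − r)
ln z₀ = (2.30259 − 0.77714×4.71850) / 0.22286 = -6.1221
z₀ = exp(-6.1221) = 0.002194 m

z₀ ≈ 0.00219 m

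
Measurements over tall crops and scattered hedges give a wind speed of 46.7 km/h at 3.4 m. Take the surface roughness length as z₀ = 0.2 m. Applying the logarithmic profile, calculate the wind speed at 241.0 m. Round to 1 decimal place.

Log law: V(z) ∝ ln(z/z₀), so V₂/V₁ = ln(z₂/z₀) / ln(z₁/z₀).
ln(241.0/0.2) = 7.0942, ln(3.4/0.2) = 2.8332
V₂ = 46.7 × 7.0942/2.8332 = 46.7 × 2.5040 = 116.9346 km/h

116.9 km/h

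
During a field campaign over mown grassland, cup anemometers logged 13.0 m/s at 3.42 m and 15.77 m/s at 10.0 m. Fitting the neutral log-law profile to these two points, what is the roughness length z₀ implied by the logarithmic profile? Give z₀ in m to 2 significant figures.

z₀ ≈ 0.022 m

Log law: V(z) ∝ ln(z/z₀). With r = V₁/V₂ = 13.0/15.77 = 0.82435,
r · ln(z₂/z₀) = ln(z₁/z₀) ⇒ ln z₀ = (ln z₁ − r·ln z₂)/(1 − r)
ln z₀ = (1.22964 − 0.82435×2.30259) / 0.17565 = -3.8058
z₀ = exp(-3.8058) = 0.02224 m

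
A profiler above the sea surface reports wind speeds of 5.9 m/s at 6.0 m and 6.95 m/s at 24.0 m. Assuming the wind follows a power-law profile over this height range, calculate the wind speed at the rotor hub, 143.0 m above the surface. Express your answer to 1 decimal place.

First find α: α = ln(V₂/V₁)/ln(z₂/z₁) = ln(6.95/5.9)/ln(24.0/6.0) = 0.16379/1.38629 = 0.1181
Extrapolate from 24.0 m to 143.0 m: V₃ = 6.95 × (143.0/24.0)^0.1181 = 6.95 × 1.2348 = 8.5815 m/s

8.6 m/s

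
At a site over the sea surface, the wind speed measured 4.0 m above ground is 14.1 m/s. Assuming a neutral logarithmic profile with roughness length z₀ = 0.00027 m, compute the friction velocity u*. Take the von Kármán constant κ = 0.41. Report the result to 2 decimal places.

Log law: V(z) = (u*/κ) · ln(z/z₀) ⇒ u* = κ · V / ln(z/z₀)
u* = 0.41 × 14.1 / ln(4.0/0.00027) = 0.41 × 14.1 / 9.6034
   = 5.7810 / 9.6034 = 0.6020 m/s

u* ≈ 0.60 m/s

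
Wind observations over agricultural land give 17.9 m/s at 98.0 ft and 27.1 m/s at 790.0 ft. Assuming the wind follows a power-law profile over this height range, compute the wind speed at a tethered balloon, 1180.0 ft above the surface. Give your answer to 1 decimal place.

First find α: α = ln(V₂/V₁)/ln(z₂/z₁) = ln(27.1/17.9)/ln(790.0/98.0) = 0.41473/2.08707 = 0.1987
Extrapolate from 790.0 ft to 1180.0 ft: V₃ = 27.1 × (1180.0/790.0)^0.1987 = 27.1 × 1.0830 = 29.3492 m/s

29.3 m/s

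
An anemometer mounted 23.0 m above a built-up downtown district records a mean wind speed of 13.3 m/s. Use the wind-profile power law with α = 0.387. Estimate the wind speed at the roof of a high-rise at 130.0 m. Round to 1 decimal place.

Power-law profile: V₂ = V₁ · (z₂/z₁)^α
V₂ = 13.3 × (130.0/23.0)^0.387 = 13.3 × (5.6522)^0.387
    = 13.3 × 1.9548 = 25.9991 m/s

26.0 m/s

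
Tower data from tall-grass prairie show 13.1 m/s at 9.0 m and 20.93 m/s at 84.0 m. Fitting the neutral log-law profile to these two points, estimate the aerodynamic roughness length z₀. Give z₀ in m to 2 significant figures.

z₀ ≈ 0.21 m

Log law: V(z) ∝ ln(z/z₀). With r = V₁/V₂ = 13.1/20.93 = 0.62590,
r · ln(z₂/z₀) = ln(z₁/z₀) ⇒ ln z₀ = (ln z₁ − r·ln z₂)/(1 − r)
ln z₀ = (2.19722 − 0.62590×4.43082) / 0.37410 = -1.5397
z₀ = exp(-1.5397) = 0.2144 m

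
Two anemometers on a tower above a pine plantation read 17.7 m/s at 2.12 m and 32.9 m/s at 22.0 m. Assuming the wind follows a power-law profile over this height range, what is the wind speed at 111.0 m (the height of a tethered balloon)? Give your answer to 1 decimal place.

First find α: α = ln(V₂/V₁)/ln(z₂/z₁) = ln(32.9/17.7)/ln(22.0/2.12) = 0.61991/2.33963 = 0.2650
Extrapolate from 22.0 m to 111.0 m: V₃ = 32.9 × (111.0/22.0)^0.2650 = 32.9 × 1.5355 = 50.5169 m/s

50.5 m/s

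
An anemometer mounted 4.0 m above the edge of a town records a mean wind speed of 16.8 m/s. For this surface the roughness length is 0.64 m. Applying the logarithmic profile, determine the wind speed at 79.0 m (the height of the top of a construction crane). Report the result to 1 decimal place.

44.1 m/s

Log law: V(z) ∝ ln(z/z₀), so V₂/V₁ = ln(z₂/z₀) / ln(z₁/z₀).
ln(79.0/0.64) = 4.8157, ln(4.0/0.64) = 1.8326
V₂ = 16.8 × 4.8157/1.8326 = 16.8 × 2.6278 = 44.1477 m/s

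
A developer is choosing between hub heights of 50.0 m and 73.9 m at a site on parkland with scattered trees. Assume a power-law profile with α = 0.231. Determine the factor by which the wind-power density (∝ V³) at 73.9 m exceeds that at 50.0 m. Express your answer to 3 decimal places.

1.311

Speed ratio: V_B/V_A = (z_B/z_A)^α = (73.9/50.0)^0.231 = (1.4780)^0.231 = 1.09445
Power-density ratio: P_B/P_A = (V_B/V_A)³ = (1.09445)³ = 1.31094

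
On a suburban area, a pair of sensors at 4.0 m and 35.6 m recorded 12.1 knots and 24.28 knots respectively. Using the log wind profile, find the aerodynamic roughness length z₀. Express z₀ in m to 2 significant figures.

Log law: V(z) ∝ ln(z/z₀). With r = V₁/V₂ = 12.1/24.28 = 0.49835,
r · ln(z₂/z₀) = ln(z₁/z₀) ⇒ ln z₀ = (ln z₁ − r·ln z₂)/(1 − r)
ln z₀ = (1.38629 − 0.49835×3.57235) / 0.50165 = -0.7854
z₀ = exp(-0.7854) = 0.4559 m

z₀ ≈ 0.46 m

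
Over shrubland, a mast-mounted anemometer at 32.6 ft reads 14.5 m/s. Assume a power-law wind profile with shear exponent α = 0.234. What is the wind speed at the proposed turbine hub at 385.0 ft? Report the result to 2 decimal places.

Power-law profile: V₂ = V₁ · (z₂/z₁)^α
V₂ = 14.5 × (385.0/32.6)^0.234 = 14.5 × (11.8098)^0.234
    = 14.5 × 1.7820 = 25.8388 m/s

25.84 m/s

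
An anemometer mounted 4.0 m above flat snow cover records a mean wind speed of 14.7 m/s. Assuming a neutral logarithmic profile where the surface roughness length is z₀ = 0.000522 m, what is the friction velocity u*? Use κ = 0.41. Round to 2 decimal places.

Log law: V(z) = (u*/κ) · ln(z/z₀) ⇒ u* = κ · V / ln(z/z₀)
u* = 0.41 × 14.7 / ln(4.0/0.000522) = 0.41 × 14.7 / 8.9441
   = 6.0270 / 8.9441 = 0.6738 m/s

u* ≈ 0.67 m/s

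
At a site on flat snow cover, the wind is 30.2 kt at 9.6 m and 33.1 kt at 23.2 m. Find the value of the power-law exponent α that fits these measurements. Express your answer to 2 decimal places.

Power law: V₂/V₁ = (z₂/z₁)^α ⇒ α = ln(V₂/V₁) / ln(z₂/z₁)
α = ln(33.1/30.2) / ln(23.2/9.6) = ln(1.0960) / ln(2.4167)
  = 0.09169 / 0.88239 = 0.10391

α ≈ 0.10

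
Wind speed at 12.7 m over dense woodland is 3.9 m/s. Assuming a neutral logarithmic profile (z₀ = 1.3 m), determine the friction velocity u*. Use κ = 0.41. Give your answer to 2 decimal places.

Log law: V(z) = (u*/κ) · ln(z/z₀) ⇒ u* = κ · V / ln(z/z₀)
u* = 0.41 × 3.9 / ln(12.7/1.3) = 0.41 × 3.9 / 2.2792
   = 1.5990 / 2.2792 = 0.7016 m/s

u* ≈ 0.70 m/s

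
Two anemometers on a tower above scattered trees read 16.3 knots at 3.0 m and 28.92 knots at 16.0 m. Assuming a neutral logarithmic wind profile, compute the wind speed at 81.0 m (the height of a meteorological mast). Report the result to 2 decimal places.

Log law: V ∝ ln(z/z₀). From the pair, with r = V₁/V₂ = 0.56362,
ln z₀ = (ln z₁ − r·ln z₂)/(1 − r) = (1.0986 − 0.56362×2.7726)/0.43638 = -1.0635 → z₀ = 0.3452 m
V₃ = V₁ · ln(z₃/z₀)/ln(z₁/z₀) = 16.3 × 5.4579/2.1621 = 41.1471 knots

41.15 knots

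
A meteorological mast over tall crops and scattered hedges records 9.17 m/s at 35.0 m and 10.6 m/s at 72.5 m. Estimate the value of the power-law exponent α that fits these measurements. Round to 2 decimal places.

Power law: V₂/V₁ = (z₂/z₁)^α ⇒ α = ln(V₂/V₁) / ln(z₂/z₁)
α = ln(10.6/9.17) / ln(72.5/35.0) = ln(1.1559) / ln(2.0714)
  = 0.14492 / 0.72824 = 0.19900

α ≈ 0.20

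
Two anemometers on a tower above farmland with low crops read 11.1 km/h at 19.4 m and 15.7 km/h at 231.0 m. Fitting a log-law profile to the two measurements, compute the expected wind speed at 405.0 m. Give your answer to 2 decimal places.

16.74 km/h

Log law: V ∝ ln(z/z₀). From the pair, with r = V₁/V₂ = 0.70701,
ln z₀ = (ln z₁ − r·ln z₂)/(1 − r) = (2.9653 − 0.70701×5.4424)/0.29299 = -3.0122 → z₀ = 0.04918 m
V₃ = V₁ · ln(z₃/z₀)/ln(z₁/z₀) = 11.1 × 9.0161/5.9775 = 16.7426 km/h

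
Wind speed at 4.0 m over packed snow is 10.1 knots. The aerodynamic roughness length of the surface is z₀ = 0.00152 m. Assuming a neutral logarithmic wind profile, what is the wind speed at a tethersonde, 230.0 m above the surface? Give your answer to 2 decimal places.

Log law: V(z) ∝ ln(z/z₀), so V₂/V₁ = ln(z₂/z₀) / ln(z₁/z₀).
ln(230.0/0.00152) = 11.9271, ln(4.0/0.00152) = 7.8753
V₂ = 10.1 × 11.9271/7.8753 = 10.1 × 1.5145 = 15.2964 knots

15.30 knots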